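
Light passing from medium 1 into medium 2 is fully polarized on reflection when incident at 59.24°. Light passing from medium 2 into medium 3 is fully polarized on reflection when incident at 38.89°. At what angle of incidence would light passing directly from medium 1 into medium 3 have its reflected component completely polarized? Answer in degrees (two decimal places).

θ_B ≈ 53.58°

Each Brewster angle gives a ratio: n₂/n₁ = tan 59.24° = 1.6802, n₃/n₂ = tan 38.89° = 0.8066.
Multiplying, n₃/n₁ = 1.6802 × 0.8066 = 1.3553, and θ_B(1→3) = arctan 1.3553 = 53.58°.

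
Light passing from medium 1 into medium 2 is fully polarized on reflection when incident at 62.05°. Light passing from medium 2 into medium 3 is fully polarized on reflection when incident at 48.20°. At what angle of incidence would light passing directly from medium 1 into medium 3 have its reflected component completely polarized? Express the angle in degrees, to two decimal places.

θ_B ≈ 64.62°

tan θ_B(1→2) = n₂/n₁ = tan 62.05° = 1.8847.
tan θ_B(2→3) = n₃/n₂ = tan 48.20° = 1.1184.
Multiplying, n₃/n₁ = 1.8847 × 1.1184 = 2.1079, and θ_B(1→3) = arctan 2.1079 = 64.62°.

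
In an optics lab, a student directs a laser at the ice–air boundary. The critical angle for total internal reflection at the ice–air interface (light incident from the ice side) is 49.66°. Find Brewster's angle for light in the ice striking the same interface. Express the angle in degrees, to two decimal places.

θ_B ≈ 37.32°

sin θ_c = n₂/n₁, so n₂/n₁ = sin 49.66° = 0.7622.
Brewster: tan θ_B = n₂/n₁ = 0.7622.
θ_B = arctan(0.7622) = 37.32°.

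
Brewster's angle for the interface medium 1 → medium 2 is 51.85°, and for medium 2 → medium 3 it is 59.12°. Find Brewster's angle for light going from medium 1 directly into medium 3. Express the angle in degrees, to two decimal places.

θ_B ≈ 64.84°

tan θ_B(1→2) = n₂/n₁ = tan 51.85° = 1.2731.
tan θ_B(2→3) = n₃/n₂ = tan 59.12° = 1.6722.
n₃/n₁ = 2.1288. Then tan θ_B(1→3) = n₃/n₁, so θ_B(1→3) = arctan(2.1288) = 64.84°.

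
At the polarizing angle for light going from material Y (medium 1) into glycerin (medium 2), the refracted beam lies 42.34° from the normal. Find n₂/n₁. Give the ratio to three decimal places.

n₂/n₁ ≈ 1.097

θ_B + θ_t = 90°, so θ_B = 90° − 42.34° = 47.66°.
Then n₂/n₁ = tan θ_B = tan 47.66° = 1.097.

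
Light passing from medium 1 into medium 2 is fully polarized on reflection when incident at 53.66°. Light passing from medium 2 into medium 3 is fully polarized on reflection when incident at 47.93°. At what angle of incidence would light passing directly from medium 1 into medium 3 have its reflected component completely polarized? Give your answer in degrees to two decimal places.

θ_B ≈ 56.42°

tan θ_B(1→2) = n₂/n₁ = tan 53.66° = 1.3593.
tan θ_B(2→3) = n₃/n₂ = tan 47.93° = 1.1079.
Multiplying, n₃/n₁ = 1.3593 × 1.1079 = 1.5060, and θ_B(1→3) = arctan 1.5060 = 56.42°.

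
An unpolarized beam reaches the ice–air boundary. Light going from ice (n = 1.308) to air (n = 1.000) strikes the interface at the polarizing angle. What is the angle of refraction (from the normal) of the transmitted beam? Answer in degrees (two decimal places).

θ_B = arctan(n₂/n₁) = arctan(1.000/1.308) = 37.40°.
At Brewster's angle the reflected and refracted rays are perpendicular, so θ_t = 90° − θ_B = 90° − 37.40° = 52.60°.

θ_t ≈ 52.60°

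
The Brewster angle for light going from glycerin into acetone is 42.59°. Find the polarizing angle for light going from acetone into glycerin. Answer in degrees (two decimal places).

The two Brewster angles are complementary: θ_B' = 90° − θ_B = 90° − 42.59° = 47.41°.

θ_B' ≈ 47.41°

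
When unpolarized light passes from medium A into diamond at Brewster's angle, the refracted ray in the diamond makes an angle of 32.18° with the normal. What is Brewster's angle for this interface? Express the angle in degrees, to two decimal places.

At Brewster's angle the reflected and refracted rays are perpendicular, so θ_B + θ_t = 90°.
θ_B = 90° − 32.18° = 57.82°.

θ_B ≈ 57.82°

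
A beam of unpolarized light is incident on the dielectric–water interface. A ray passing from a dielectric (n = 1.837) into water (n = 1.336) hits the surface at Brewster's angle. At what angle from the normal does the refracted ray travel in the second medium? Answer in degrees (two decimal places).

θ_B = arctan(n₂/n₁) = arctan(1.336/1.837) = 36.03°.
The refracted ray is perpendicular to the reflected ray, so θ_t = 90° − θ_B = 53.97°.

θ_t ≈ 53.97°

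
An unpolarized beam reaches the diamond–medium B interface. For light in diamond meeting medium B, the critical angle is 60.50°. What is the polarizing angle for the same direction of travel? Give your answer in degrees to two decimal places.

sin θ_c = n₂/n₁, so n₂/n₁ = sin 60.50° = 0.8704.
Brewster: tan θ_B = n₂/n₁ = 0.8704.
θ_B = arctan(0.8704) = 41.03°.

θ_B ≈ 41.03°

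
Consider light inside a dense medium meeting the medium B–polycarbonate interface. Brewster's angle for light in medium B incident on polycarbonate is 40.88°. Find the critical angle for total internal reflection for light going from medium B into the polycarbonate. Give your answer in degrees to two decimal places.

From Brewster, n₂/n₁ = tan θ_B = tan 40.88° = 0.8656.
Then sin θ_c = n₂/n₁ = 0.8656, so θ_c = arcsin 0.8656 = 59.95°.

θ_c ≈ 59.95°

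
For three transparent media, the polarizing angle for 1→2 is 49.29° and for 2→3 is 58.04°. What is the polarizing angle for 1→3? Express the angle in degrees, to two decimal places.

θ_B ≈ 61.77°

tan θ_B(1→2) = n₂/n₁ = tan 49.29° = 1.1622.
tan θ_B(2→3) = n₃/n₂ = tan 58.04° = 1.6028.
n₃/n₁ = 1.8628. Then tan θ_B(1→3) = n₃/n₁, so θ_B(1→3) = arctan(1.8628) = 61.77°.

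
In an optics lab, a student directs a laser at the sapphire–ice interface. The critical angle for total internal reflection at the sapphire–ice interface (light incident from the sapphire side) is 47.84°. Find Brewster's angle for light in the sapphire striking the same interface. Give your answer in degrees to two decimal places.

At the critical angle sin θ_c = n₂/n₁, giving n₂/n₁ = sin 47.84° = 0.7413.
Then tan θ_B = n₂/n₁ = 0.7413, so θ_B = arctan 0.7413 = 36.55°.

θ_B ≈ 36.55°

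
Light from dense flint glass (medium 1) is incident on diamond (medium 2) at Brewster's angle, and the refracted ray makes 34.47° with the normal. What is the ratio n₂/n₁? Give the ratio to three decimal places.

θ_B + θ_t = 90°, so θ_B = 90° − 34.47° = 55.53°.
tan θ_B = n₂/n₁, so n₂/n₁ = tan 55.53° = 1.457.

n₂/n₁ ≈ 1.457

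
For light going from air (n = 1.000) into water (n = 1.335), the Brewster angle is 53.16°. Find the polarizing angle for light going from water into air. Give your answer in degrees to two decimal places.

The two Brewster angles are complementary: θ_B' = 90° − θ_B = 90° − 53.16° = 36.84°.

θ_B' ≈ 36.84°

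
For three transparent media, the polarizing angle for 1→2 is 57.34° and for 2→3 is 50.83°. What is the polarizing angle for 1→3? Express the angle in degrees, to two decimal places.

θ_B ≈ 62.43°

n₂/n₁ = tan 57.34° = 1.5601 and n₃/n₂ = tan 50.83° = 1.2274.
Multiplying, n₃/n₁ = 1.5601 × 1.2274 = 1.9149, and θ_B(1→3) = arctan 1.9149 = 62.43°.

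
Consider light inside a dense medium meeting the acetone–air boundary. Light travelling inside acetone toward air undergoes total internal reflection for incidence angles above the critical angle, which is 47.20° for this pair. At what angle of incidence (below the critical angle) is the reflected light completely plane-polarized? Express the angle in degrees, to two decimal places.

θ_B ≈ 36.27°

sin θ_c = n₂/n₁, so n₂/n₁ = sin 47.20° = 0.7337.
Brewster: tan θ_B = n₂/n₁ = 0.7337.
θ_B = arctan(0.7337) = 36.27°.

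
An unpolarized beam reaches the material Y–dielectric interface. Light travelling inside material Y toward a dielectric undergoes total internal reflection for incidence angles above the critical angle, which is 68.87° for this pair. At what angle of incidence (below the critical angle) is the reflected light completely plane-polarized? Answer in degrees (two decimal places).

θ_B ≈ 43.01°

n₂/n₁ = sin θ_c = sin 68.87° = 0.9328.
tan θ_B equals the same ratio, so θ_B = arctan(0.9328) = 43.01°.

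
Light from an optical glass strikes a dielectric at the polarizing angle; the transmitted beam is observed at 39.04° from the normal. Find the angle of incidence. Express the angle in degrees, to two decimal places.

θ_B ≈ 50.96°

Since the reflected and refracted rays are at right angles at the polarizing angle, θ_B + θ_t = 90°.
So θ_B = 90° − θ_t = 90° − 39.04° = 50.96°.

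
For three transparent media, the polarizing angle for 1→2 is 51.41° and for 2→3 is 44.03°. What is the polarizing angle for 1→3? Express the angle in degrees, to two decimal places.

θ_B ≈ 50.46°

Each Brewster angle gives a ratio: n₂/n₁ = tan 51.41° = 1.2531, n₃/n₂ = tan 44.03° = 0.9667.
So n₃/n₁ = (n₂/n₁)(n₃/n₂) = 1.2531 × 0.9667 = 1.2114.
θ_B(1→3) = arctan(1.2114) = 50.46°.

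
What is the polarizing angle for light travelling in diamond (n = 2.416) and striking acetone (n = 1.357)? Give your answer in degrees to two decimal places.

θ_B ≈ 29.32°

The reflected p-component vanishes when tan θ_B = n₂/n₁.
Brewster's condition: tan θ_B = n₂/n₁ = 1.357/2.416 = 0.5617. Taking the arctangent, θ_B = 29.32°.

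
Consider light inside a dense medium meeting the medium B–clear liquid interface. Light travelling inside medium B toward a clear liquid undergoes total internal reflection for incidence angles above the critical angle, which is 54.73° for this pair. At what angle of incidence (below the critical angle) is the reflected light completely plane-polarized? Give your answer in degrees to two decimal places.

θ_B ≈ 39.23°

sin θ_c = n₂/n₁, so n₂/n₁ = sin 54.73° = 0.8164.
Brewster: tan θ_B = n₂/n₁ = 0.8164.
θ_B = arctan(0.8164) = 39.23°.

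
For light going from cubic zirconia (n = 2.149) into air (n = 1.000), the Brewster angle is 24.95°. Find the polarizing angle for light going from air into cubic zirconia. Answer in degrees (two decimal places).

θ_B' ≈ 65.05°

The two Brewster angles are complementary: θ_B' = 90° − θ_B = 90° − 24.95° = 65.05°.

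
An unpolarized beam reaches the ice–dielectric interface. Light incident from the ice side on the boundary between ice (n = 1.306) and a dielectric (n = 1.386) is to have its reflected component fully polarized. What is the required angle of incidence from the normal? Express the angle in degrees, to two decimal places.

θ_B ≈ 46.70°

tan θ_B = n₂/n₁ = 1.386/1.306 = 1.0613.
θ_B = arctan(1.0613) = 46.70°.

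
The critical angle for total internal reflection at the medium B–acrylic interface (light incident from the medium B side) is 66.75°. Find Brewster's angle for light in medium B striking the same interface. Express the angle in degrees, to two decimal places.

θ_B ≈ 42.58°

sin θ_c = n₂/n₁, so n₂/n₁ = sin 66.75° = 0.9188.
Brewster: tan θ_B = n₂/n₁ = 0.9188.
θ_B = arctan(0.9188) = 42.58°.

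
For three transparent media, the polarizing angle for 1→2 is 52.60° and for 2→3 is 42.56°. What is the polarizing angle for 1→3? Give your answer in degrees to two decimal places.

n₂/n₁ = tan 52.60° = 1.3079 and n₃/n₂ = tan 42.56° = 0.9183.
So n₃/n₁ = (n₂/n₁)(n₃/n₂) = 1.3079 × 0.9183 = 1.2010.
θ_B(1→3) = arctan(1.2010) = 50.22°.

θ_B ≈ 50.22°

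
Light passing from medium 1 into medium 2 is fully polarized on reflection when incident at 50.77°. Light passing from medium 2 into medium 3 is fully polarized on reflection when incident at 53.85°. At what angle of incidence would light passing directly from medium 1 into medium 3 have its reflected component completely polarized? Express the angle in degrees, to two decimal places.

Each Brewster angle gives a ratio: n₂/n₁ = tan 50.77° = 1.2248, n₃/n₂ = tan 53.85° = 1.3688.
n₃/n₁ = 1.6766. Then tan θ_B(1→3) = n₃/n₁, so θ_B(1→3) = arctan(1.6766) = 59.19°.

θ_B ≈ 59.19°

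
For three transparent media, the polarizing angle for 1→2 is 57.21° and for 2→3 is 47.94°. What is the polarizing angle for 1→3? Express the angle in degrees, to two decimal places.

θ_B ≈ 59.83°

tan θ_B(1→2) = n₂/n₁ = tan 57.21° = 1.5523.
tan θ_B(2→3) = n₃/n₂ = tan 47.94° = 1.1083.
So n₃/n₁ = (n₂/n₁)(n₃/n₂) = 1.5523 × 1.1083 = 1.7204.
θ_B(1→3) = arctan(1.7204) = 59.83°.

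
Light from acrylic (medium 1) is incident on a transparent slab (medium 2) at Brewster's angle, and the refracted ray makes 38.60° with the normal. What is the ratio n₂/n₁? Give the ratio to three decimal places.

n₂/n₁ ≈ 1.253

θ_B + θ_t = 90°, so θ_B = 90° − 38.60° = 51.40°.
tan θ_B = n₂/n₁, so n₂/n₁ = tan 51.40° = 1.253.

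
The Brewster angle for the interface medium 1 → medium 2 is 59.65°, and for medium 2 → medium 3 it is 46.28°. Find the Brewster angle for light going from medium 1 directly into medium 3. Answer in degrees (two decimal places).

tan θ_B(1→2) = n₂/n₁ = tan 59.65° = 1.7079.
tan θ_B(2→3) = n₃/n₂ = tan 46.28° = 1.0457.
n₃/n₁ = 1.7859. Then tan θ_B(1→3) = n₃/n₁, so θ_B(1→3) = arctan(1.7859) = 60.75°.

θ_B ≈ 60.75°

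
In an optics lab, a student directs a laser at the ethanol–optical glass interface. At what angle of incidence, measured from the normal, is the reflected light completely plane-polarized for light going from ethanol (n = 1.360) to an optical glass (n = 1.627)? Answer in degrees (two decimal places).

θ_B ≈ 50.11°

Brewster's condition: tan θ_B = n₂/n₁ = 1.627/1.360 = 1.1963.
So θ_B = arctan 1.1963 = 50.11°.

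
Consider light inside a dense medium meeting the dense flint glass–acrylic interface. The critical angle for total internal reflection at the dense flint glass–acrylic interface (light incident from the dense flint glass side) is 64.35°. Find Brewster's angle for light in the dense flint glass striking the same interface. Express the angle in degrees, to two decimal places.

At the critical angle sin θ_c = n₂/n₁, giving n₂/n₁ = sin 64.35° = 0.9015.
Then tan θ_B = n₂/n₁ = 0.9015, so θ_B = arctan 0.9015 = 42.03°.

θ_B ≈ 42.03°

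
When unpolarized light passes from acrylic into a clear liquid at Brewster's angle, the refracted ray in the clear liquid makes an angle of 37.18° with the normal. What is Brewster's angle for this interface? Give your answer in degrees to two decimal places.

Brewster's condition makes the reflected and refracted beams perpendicular: θ_B + θ_t = 90°.
So θ_B = 90° − θ_t = 90° − 37.18° = 52.82°.

θ_B ≈ 52.82°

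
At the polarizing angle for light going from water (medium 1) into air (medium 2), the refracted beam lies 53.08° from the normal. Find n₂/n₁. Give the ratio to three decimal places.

At Brewster incidence θ_B = 90° − θ_t = 90° − 53.08° = 36.92°.
Then n₂/n₁ = tan θ_B = tan 36.92° = 0.751.

n₂/n₁ ≈ 0.751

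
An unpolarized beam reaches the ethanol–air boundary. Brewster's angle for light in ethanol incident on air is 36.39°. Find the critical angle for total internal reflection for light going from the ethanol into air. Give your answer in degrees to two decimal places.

tan θ_B = n₂/n₁ = tan 36.39° = 0.7370.
Total internal reflection: sin θ_c = n₂/n₁ = 0.7370.
θ_c = arcsin(0.7370) = 47.48°.

θ_c ≈ 47.48°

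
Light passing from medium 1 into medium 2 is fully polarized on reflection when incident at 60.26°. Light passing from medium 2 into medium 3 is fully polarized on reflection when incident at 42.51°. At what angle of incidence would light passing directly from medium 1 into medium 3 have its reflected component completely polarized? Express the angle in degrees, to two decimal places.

n₂/n₁ = tan 60.26° = 1.7503 and n₃/n₂ = tan 42.51° = 0.9167.
Multiplying, n₃/n₁ = 1.7503 × 0.9167 = 1.6045, and θ_B(1→3) = arctan 1.6045 = 58.07°.

θ_B ≈ 58.07°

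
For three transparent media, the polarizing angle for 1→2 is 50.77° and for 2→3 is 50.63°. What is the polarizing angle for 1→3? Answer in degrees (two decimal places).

θ_B ≈ 56.18°

Each Brewster angle gives a ratio: n₂/n₁ = tan 50.77° = 1.2248, n₃/n₂ = tan 50.63° = 1.2187.
So n₃/n₁ = (n₂/n₁)(n₃/n₂) = 1.2248 × 1.2187 = 1.4927.
θ_B(1→3) = arctan(1.4927) = 56.18°.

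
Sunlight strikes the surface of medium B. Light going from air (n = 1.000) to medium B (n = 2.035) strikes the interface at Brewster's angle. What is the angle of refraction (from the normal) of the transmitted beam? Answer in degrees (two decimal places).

θ_B = arctan(n₂/n₁) = arctan(2.035/1.000) = 63.83°.
The refracted ray is perpendicular to the reflected ray, so θ_t = 90° − θ_B = 26.17°.

θ_t ≈ 26.17°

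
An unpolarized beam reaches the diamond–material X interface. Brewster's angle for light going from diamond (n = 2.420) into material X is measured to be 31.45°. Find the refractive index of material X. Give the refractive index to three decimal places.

n ≈ 1.480

Full polarization of the reflected beam means tan θ_B = n₂/n₁, where n₁ is the incident medium (diamond).
n₂ = n₁ tan θ_B = 2.420 × tan 31.45° = 1.480.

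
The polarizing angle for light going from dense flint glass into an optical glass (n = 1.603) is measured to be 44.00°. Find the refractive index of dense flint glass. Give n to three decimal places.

Full polarization of the reflected beam means tan θ_B = n₂/n₁, where n₁ is the incident medium (dense flint glass).
n₁ = n₂ / tan θ_B = 1.603 / tan 44.00° = 1.660.

n ≈ 1.660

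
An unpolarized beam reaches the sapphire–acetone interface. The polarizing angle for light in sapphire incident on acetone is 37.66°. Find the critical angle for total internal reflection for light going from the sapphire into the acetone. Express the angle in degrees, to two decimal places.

tan θ_B = n₂/n₁ = tan 37.66° = 0.7718.
Total internal reflection: sin θ_c = n₂/n₁ = 0.7718.
θ_c = arcsin(0.7718) = 50.51°.

θ_c ≈ 50.51°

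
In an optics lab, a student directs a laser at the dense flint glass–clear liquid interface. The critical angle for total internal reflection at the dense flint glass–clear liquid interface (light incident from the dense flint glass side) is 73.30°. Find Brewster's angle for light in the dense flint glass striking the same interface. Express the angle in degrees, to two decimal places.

θ_B ≈ 43.77°

sin θ_c = n₂/n₁, so n₂/n₁ = sin 73.30° = 0.9578.
Brewster: tan θ_B = n₂/n₁ = 0.9578.
θ_B = arctan(0.9578) = 43.77°.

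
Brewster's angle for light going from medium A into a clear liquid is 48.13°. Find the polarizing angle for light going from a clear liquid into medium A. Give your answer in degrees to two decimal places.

θ_B' ≈ 41.87°

The two Brewster angles are complementary: θ_B' = 90° − θ_B = 90° − 48.13° = 41.87°.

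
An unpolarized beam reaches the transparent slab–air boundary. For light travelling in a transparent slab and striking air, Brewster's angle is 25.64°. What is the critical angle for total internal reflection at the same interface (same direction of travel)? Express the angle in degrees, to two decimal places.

θ_c ≈ 28.68°

From Brewster, n₂/n₁ = tan θ_B = tan 25.64° = 0.4800.
Then sin θ_c = n₂/n₁ = 0.4800, so θ_c = arcsin 0.4800 = 28.68°.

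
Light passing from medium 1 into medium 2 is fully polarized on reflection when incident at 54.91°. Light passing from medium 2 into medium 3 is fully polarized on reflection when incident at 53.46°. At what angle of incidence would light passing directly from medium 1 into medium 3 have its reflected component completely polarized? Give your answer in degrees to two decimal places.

n₂/n₁ = tan 54.91° = 1.4234 and n₃/n₂ = tan 53.46° = 1.3495.
So n₃/n₁ = (n₂/n₁)(n₃/n₂) = 1.4234 × 1.3495 = 1.9208.
θ_B(1→3) = arctan(1.9208) = 62.50°.

θ_B ≈ 62.50°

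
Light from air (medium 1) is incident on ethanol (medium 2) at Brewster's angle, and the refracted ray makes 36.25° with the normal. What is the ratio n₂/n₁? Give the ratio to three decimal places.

At Brewster incidence θ_B = 90° − θ_t = 90° − 36.25° = 53.75°.
Then n₂/n₁ = tan θ_B = tan 53.75° = 1.364.

n₂/n₁ ≈ 1.364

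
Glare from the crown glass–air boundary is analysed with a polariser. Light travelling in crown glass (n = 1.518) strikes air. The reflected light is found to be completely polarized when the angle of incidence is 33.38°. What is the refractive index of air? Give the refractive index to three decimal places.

Brewster's law: tan θ_B = n₂/n₁ (light incident in crown glass, refracted into air).
n₂ = n₁ tan θ_B = 1.518 × tan 33.38° = 1.000.

n ≈ 1.000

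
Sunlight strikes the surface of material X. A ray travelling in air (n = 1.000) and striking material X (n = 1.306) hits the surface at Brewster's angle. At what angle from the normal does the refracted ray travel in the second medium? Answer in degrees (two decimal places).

θ_t ≈ 37.44°

First find Brewster's angle: tan θ_B = 1.306/1.000 = 1.3060, giving θ_B = 52.56°.
Since θ_B + θ_t = 90° at Brewster incidence, θ_t = 90° − 52.56° = 37.44°.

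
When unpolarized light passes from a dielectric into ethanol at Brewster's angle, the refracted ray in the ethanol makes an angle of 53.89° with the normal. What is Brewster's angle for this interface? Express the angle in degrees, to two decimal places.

Since the reflected and refracted rays are at right angles at the polarizing angle, θ_B + θ_t = 90°.
θ_B = 90° − 53.89° = 36.11°.

θ_B ≈ 36.11°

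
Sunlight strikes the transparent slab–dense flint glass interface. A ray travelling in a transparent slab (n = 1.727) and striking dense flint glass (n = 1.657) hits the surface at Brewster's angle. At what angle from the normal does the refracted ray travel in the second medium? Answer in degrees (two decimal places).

θ_t ≈ 46.19°

First find Brewster's angle: tan θ_B = 1.657/1.727 = 0.9595, giving θ_B = 43.81°.
Since θ_B + θ_t = 90° at Brewster incidence, θ_t = 90° − 43.81° = 46.19°.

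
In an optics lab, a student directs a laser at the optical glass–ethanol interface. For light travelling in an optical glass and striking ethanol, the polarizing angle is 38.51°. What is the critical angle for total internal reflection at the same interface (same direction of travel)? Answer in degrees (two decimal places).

n₂/n₁ = tan 38.51° = 0.7957; the critical angle satisfies sin θ_c = n₂/n₁.
θ_c = arcsin(0.7957) = 52.72°.

θ_c ≈ 52.72°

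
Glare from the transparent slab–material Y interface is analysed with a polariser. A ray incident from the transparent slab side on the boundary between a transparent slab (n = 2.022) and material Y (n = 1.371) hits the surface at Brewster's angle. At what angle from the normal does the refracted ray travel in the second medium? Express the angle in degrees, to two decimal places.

θ_B = arctan(n₂/n₁) = arctan(1.371/2.022) = 34.14°.
The refracted ray is perpendicular to the reflected ray, so θ_t = 90° − θ_B = 55.86°.

θ_t ≈ 55.86°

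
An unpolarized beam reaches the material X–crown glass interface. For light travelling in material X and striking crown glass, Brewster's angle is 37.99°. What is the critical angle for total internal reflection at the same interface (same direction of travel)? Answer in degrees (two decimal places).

θ_c ≈ 51.35°

From Brewster, n₂/n₁ = tan θ_B = tan 37.99° = 0.7810.
Then sin θ_c = n₂/n₁ = 0.7810, so θ_c = arcsin 0.7810 = 51.35°.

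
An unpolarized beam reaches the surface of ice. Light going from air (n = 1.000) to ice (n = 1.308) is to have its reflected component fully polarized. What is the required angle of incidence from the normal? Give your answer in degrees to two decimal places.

Here n₂/n₁ = 1.308/1.000 = 1.3080, and Brewster's law gives tan θ_B = n₂/n₁.
So θ_B = arctan 1.3080 = 52.60°.

θ_B ≈ 52.60°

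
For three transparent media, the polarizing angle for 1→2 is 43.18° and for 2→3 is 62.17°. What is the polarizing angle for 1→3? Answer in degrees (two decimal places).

tan θ_B(1→2) = n₂/n₁ = tan 43.18° = 0.9384.
tan θ_B(2→3) = n₃/n₂ = tan 62.17° = 1.8943.
So n₃/n₁ = (n₂/n₁)(n₃/n₂) = 0.9384 × 1.8943 = 1.7776.
θ_B(1→3) = arctan(1.7776) = 60.64°.

θ_B ≈ 60.64°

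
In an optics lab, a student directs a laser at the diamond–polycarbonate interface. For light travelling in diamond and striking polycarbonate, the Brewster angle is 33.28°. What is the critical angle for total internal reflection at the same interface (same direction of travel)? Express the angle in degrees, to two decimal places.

θ_c ≈ 41.02°

tan θ_B = n₂/n₁ = tan 33.28° = 0.6564.
Total internal reflection: sin θ_c = n₂/n₁ = 0.6564.
θ_c = arcsin(0.6564) = 41.02°.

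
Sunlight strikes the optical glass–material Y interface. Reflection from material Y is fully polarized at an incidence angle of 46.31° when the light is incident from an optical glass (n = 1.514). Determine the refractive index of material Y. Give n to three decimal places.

Brewster's law: tan θ_B = n₂/n₁ (light incident in an optical glass, refracted into material Y).
n₂ = n₁ tan θ_B = 1.514 × tan 46.31° = 1.585.

n ≈ 1.585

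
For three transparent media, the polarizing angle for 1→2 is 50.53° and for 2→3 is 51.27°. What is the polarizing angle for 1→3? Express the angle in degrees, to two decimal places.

n₂/n₁ = tan 50.53° = 1.2144 and n₃/n₂ = tan 51.27° = 1.2469.
Multiplying, n₃/n₁ = 1.2144 × 1.2469 = 1.5142, and θ_B(1→3) = arctan 1.5142 = 56.56°.

θ_B ≈ 56.56°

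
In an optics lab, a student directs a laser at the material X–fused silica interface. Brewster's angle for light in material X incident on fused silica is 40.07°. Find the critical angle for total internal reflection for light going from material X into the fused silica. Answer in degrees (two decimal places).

θ_c ≈ 57.27°

From Brewster, n₂/n₁ = tan θ_B = tan 40.07° = 0.8412.
Then sin θ_c = n₂/n₁ = 0.8412, so θ_c = arcsin 0.8412 = 57.27°.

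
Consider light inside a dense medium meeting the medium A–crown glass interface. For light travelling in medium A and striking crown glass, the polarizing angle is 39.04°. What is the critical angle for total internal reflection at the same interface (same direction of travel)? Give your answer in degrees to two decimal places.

θ_c ≈ 54.19°

From Brewster, n₂/n₁ = tan θ_B = tan 39.04° = 0.8109.
Then sin θ_c = n₂/n₁ = 0.8109, so θ_c = arcsin 0.8109 = 54.19°.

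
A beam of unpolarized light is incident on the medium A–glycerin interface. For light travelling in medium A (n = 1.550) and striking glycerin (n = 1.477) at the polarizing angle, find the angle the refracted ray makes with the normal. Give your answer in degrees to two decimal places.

θ_t ≈ 46.38°

tan θ_B = n₂/n₁ = 1.477/1.550 = 0.9529, so θ_B = 43.62°.
The refracted ray is perpendicular to the reflected ray, so θ_t = 90° − θ_B = 46.38°.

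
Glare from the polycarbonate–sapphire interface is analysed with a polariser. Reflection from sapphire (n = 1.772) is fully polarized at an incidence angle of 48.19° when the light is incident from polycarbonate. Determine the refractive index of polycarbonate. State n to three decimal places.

Full polarization of the reflected beam means tan θ_B = n₂/n₁, where n₁ is the incident medium (polycarbonate).
n₁ = n₂ / tan θ_B = 1.772 / tan 48.19° = 1.585.

n ≈ 1.585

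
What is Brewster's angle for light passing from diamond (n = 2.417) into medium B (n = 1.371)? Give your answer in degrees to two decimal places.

The reflected p-component vanishes when tan θ_B = n₂/n₁.
Brewster's condition: tan θ_B = n₂/n₁ = 1.371/2.417 = 0.5672.
So θ_B = arctan 0.5672 = 29.56°.

θ_B ≈ 29.56°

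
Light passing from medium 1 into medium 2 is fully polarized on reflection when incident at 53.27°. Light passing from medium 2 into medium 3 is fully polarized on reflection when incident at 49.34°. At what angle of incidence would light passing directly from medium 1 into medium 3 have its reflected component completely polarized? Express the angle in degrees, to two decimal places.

θ_B ≈ 57.34°

n₂/n₁ = tan 53.27° = 1.3401 and n₃/n₂ = tan 49.34° = 1.1643.
So n₃/n₁ = (n₂/n₁)(n₃/n₂) = 1.3401 × 1.1643 = 1.5603.
θ_B(1→3) = arctan(1.5603) = 57.34°.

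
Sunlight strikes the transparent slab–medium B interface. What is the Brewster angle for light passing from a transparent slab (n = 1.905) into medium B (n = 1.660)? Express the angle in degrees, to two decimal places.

θ_B ≈ 41.07°

Here n₂/n₁ = 1.660/1.905 = 0.8714, and Brewster's law gives tan θ_B = n₂/n₁.
So θ_B = arctan 0.8714 = 41.07°.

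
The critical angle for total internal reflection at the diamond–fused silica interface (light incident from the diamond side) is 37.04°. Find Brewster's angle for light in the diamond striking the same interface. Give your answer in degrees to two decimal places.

At the critical angle sin θ_c = n₂/n₁, giving n₂/n₁ = sin 37.04° = 0.6024.
Then tan θ_B = n₂/n₁ = 0.6024, so θ_B = arctan 0.6024 = 31.06°.

θ_B ≈ 31.06°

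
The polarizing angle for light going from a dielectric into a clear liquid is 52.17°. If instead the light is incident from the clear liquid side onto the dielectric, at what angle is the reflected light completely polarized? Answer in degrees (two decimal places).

θ_B' ≈ 37.83°

The two Brewster angles are complementary: θ_B' = 90° − θ_B = 90° − 52.17° = 37.83°.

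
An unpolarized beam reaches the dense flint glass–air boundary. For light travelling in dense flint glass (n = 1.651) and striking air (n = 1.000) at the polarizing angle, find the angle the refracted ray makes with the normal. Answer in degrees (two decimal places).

tan θ_B = n₂/n₁ = 1.000/1.651 = 0.6057, so θ_B = 31.20°.
Since θ_B + θ_t = 90° at Brewster incidence, θ_t = 90° − 31.20° = 58.80°.

θ_t ≈ 58.80°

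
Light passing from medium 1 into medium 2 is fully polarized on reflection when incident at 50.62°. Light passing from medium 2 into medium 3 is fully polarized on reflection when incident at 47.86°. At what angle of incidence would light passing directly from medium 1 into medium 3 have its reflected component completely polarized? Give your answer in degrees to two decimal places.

θ_B ≈ 53.40°

n₂/n₁ = tan 50.62° = 1.2183 and n₃/n₂ = tan 47.86° = 1.1052.
Multiplying, n₃/n₁ = 1.2183 × 1.1052 = 1.3464, and θ_B(1→3) = arctan 1.3464 = 53.40°.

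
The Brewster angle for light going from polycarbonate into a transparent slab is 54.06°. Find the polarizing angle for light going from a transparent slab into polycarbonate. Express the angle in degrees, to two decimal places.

θ_B' ≈ 35.94°

Reversing the direction swaps n₁ and n₂, so tan θ_B' = 1/tan θ_B and θ_B' = 90° − θ_B.
Hence θ_B' = 90° − 54.06° = 35.94°.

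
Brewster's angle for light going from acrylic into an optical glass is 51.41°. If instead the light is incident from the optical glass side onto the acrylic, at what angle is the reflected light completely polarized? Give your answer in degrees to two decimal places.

The two Brewster angles are complementary: θ_B' = 90° − θ_B = 90° − 51.41° = 38.59°.

θ_B' ≈ 38.59°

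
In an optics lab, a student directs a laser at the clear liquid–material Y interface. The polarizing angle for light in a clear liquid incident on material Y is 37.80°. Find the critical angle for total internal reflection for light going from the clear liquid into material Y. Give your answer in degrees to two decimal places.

θ_c ≈ 50.87°

tan θ_B = n₂/n₁ = tan 37.80° = 0.7757.
Total internal reflection: sin θ_c = n₂/n₁ = 0.7757.
θ_c = arcsin(0.7757) = 50.87°.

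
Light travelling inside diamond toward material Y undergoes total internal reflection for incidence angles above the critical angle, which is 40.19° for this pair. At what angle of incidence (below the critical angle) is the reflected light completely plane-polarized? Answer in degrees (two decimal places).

θ_B ≈ 32.84°

sin θ_c = n₂/n₁, so n₂/n₁ = sin 40.19° = 0.6453.
Brewster: tan θ_B = n₂/n₁ = 0.6453.
θ_B = arctan(0.6453) = 32.84°.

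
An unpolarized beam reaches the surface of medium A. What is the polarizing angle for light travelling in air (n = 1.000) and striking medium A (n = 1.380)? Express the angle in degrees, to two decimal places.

θ_B ≈ 54.07°

tan θ_B = n₂/n₁ = 1.380/1.000 = 1.3800.
So θ_B = arctan 1.3800 = 54.07°.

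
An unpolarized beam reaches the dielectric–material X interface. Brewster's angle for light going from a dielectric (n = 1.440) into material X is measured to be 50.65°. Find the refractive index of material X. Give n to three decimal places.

Brewster's law: tan θ_B = n₂/n₁ (light incident in a dielectric, refracted into material X).
n₂ = n₁ tan θ_B = 1.440 × tan 50.65° = 1.756.

n ≈ 1.756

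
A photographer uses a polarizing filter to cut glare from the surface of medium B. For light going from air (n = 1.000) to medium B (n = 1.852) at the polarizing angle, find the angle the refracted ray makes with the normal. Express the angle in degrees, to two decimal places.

θ_B = arctan(n₂/n₁) = arctan(1.852/1.000) = 61.63°.
At Brewster's angle the reflected and refracted rays are perpendicular, so θ_t = 90° − θ_B = 90° − 61.63° = 28.37°.

θ_t ≈ 28.37°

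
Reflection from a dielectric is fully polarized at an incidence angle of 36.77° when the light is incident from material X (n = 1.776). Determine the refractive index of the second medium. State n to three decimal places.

n ≈ 1.327

Brewster's law: tan θ_B = n₂/n₁ (light incident in material X, refracted into a dielectric).
n₂ = n₁ tan θ_B = 1.776 × tan 36.77° = 1.327.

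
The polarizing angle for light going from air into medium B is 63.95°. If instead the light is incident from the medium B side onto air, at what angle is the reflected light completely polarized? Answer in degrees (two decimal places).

θ_B' ≈ 26.05°

tan θ_B' = n₁/n₂ = 1/tan θ_B, so θ_B' = 90° − θ_B.
θ_B' = 90° − 63.95° = 26.05°.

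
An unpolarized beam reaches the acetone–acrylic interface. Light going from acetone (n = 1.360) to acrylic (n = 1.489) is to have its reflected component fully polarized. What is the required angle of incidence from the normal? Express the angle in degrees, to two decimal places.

tan θ_B = n₂/n₁ = 1.489/1.360 = 1.0949. Taking the arctangent, θ_B = 47.59°.

θ_B ≈ 47.59°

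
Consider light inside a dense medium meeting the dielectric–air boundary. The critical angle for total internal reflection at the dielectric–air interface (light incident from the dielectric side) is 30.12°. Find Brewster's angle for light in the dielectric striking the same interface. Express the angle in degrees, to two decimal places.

sin θ_c = n₂/n₁, so n₂/n₁ = sin 30.12° = 0.5018.
Brewster: tan θ_B = n₂/n₁ = 0.5018.
θ_B = arctan(0.5018) = 26.65°.

θ_B ≈ 26.65°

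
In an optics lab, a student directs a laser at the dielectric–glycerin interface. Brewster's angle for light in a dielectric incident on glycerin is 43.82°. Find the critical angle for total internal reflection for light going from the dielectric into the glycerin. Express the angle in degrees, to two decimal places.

From Brewster, n₂/n₁ = tan θ_B = tan 43.82° = 0.9596.
Then sin θ_c = n₂/n₁ = 0.9596, so θ_c = arcsin 0.9596 = 73.67°.

θ_c ≈ 73.67°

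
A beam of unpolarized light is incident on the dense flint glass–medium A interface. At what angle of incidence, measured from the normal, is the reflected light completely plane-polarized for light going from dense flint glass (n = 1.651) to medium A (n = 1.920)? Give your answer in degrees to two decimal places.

θ_B ≈ 49.31°

Brewster's condition: tan θ_B = n₂/n₁ = 1.920/1.651 = 1.1629.
So θ_B = arctan 1.1629 = 49.31°.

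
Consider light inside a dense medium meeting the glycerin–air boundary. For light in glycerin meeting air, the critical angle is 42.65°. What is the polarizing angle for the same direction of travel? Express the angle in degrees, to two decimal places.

θ_B ≈ 34.12°

n₂/n₁ = sin θ_c = sin 42.65° = 0.6775.
tan θ_B equals the same ratio, so θ_B = arctan(0.6775) = 34.12°.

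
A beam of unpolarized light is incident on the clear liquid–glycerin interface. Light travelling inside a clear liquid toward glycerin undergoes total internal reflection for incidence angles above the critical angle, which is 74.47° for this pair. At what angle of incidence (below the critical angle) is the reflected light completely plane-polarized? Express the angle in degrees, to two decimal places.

sin θ_c = n₂/n₁, so n₂/n₁ = sin 74.47° = 0.9635.
Brewster: tan θ_B = n₂/n₁ = 0.9635.
θ_B = arctan(0.9635) = 43.93°.

θ_B ≈ 43.93°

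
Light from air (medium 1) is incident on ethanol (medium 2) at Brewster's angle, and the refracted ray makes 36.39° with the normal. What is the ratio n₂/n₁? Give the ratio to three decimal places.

At Brewster incidence θ_B = 90° − θ_t = 90° − 36.39° = 53.61°.
tan θ_B = n₂/n₁, so n₂/n₁ = tan 53.61° = 1.357.

n₂/n₁ ≈ 1.357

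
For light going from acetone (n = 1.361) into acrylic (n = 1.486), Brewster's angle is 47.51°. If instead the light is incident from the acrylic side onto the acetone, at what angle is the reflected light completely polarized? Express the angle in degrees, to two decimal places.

θ_B' ≈ 42.49°

tan θ_B' = n₁/n₂ = 1/tan θ_B, so θ_B' = 90° − θ_B.
θ_B' = 90° − 47.51° = 42.49°.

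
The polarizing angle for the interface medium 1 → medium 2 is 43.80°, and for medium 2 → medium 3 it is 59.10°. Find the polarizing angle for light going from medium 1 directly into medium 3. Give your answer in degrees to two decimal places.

tan θ_B(1→2) = n₂/n₁ = tan 43.80° = 0.9590.
tan θ_B(2→3) = n₃/n₂ = tan 59.10° = 1.6709.
Multiplying, n₃/n₁ = 0.9590 × 1.6709 = 1.6023, and θ_B(1→3) = arctan 1.6023 = 58.03°.

θ_B ≈ 58.03°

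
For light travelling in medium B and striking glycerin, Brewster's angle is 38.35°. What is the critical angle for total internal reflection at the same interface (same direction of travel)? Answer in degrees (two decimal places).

tan θ_B = n₂/n₁ = tan 38.35° = 0.7912.
Total internal reflection: sin θ_c = n₂/n₁ = 0.7912.
θ_c = arcsin(0.7912) = 52.30°.

θ_c ≈ 52.30°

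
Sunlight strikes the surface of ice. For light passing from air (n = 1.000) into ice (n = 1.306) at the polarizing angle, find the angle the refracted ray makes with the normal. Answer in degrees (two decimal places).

θ_t ≈ 37.44°

θ_B = arctan(n₂/n₁) = arctan(1.306/1.000) = 52.56°.
Since θ_B + θ_t = 90° at Brewster incidence, θ_t = 90° − 52.56° = 37.44°.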